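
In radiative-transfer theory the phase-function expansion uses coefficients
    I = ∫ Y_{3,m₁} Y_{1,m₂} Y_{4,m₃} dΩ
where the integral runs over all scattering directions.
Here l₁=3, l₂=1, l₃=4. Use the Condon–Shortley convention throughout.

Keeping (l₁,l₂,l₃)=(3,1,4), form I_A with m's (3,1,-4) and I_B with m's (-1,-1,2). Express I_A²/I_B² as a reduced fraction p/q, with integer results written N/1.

28/15

Same 3,1,4: normalisation and zero-m 3j drop out of the ratio.
A: Δ: 0! 6! 2! / 9! → 1/252; sum: t=0:+1/1440 = 1/1440; 3j²(3 1 4; 3 1 -4) = Δ·Π!·Σ² = 1/9  (sign +1)
B: Δ: 0! 6! 2! / 9! → 1/252; sum: t=0:+1/96 = 1/96; 3j²(3 1 4; -1 -1 2) = Δ·Π!·Σ² = 5/84  (sign +1)
I_A²/I_B² = (1/9)/(5/84) = 28/15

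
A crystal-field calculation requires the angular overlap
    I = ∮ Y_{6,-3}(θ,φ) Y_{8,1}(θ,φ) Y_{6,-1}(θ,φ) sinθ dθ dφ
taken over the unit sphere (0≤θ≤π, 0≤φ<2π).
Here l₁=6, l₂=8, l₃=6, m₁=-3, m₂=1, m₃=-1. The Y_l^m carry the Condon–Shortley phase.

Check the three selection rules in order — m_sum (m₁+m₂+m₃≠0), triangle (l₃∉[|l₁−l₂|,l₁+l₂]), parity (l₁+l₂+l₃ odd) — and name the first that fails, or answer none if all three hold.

m_sum

Σmᵢ = -3  ✗
l₃∈[|l₁−l₂|,l₁+l₂]=[2,14], have l₃=6
Σlᵢ = 20 ⇒ even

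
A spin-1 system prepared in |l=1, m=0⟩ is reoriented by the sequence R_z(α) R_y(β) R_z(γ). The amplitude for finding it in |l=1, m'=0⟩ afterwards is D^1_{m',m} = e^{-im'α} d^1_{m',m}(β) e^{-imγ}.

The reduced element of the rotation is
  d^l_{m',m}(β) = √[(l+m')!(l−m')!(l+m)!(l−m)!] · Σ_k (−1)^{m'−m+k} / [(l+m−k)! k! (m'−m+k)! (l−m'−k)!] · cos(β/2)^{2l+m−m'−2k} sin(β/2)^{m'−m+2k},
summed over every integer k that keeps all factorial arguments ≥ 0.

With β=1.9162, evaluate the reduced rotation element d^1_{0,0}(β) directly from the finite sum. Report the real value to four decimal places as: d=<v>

d^1_{0,0}(β=1.9162) via the finite sum:
With c≡cos(β/2)=0.575075 and s≡sin(β/2)=0.818100, N=[1·1·1·1]^{1/2}=1.000000
The bounds max(0,m−m')=0 and min(l+m,l−m')=1 give 2 terms
  k=0: (−1)^0·1.0000/(1)·0.5751^2·0.8181^0 = +0.330712
  k=1: (−1)^1·1.0000/(1)·0.5751^0·0.8181^2 = -0.669288
d^1_{0,0}(1.9162) = +0.330712 -0.669288 = -0.338577

d=-0.3386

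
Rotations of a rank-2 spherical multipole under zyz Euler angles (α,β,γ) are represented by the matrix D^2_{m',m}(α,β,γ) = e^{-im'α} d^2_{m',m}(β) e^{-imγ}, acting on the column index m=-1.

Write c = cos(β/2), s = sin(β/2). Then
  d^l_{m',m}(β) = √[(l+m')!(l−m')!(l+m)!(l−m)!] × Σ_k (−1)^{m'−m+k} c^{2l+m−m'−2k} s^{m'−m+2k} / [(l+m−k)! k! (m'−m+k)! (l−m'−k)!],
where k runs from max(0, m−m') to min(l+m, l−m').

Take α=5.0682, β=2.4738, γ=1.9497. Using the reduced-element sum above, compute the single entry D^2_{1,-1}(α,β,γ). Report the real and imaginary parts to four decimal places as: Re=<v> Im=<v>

Split into d^2_{1,-1}(β=2.4738) × two z-phases.
c=cos(2.473800/2)=0.327727, s=sin(2.473800/2)=0.944773; N=√[6·1·1·6]=6.000000
Admissible k: 0..1 (factorial args all ≥0)
  k=0: (−1)^2·6.0000/(2)·0.3277^2·0.9448^2 = +0.287607
  k=1: (−1)^3·6.0000/(6)·0.3277^0·0.9448^4 = -0.796726
d^2_{1,-1}(2.4738) = +0.287607 -0.796726 = -0.509119
Attach z-rotation phases: D = e^{-i(1)(5.0682)}·(-0.509119)·e^{-i(-1)(1.9497)} = +0.508984+0.011756i

Re=0.5090 Im=0.0118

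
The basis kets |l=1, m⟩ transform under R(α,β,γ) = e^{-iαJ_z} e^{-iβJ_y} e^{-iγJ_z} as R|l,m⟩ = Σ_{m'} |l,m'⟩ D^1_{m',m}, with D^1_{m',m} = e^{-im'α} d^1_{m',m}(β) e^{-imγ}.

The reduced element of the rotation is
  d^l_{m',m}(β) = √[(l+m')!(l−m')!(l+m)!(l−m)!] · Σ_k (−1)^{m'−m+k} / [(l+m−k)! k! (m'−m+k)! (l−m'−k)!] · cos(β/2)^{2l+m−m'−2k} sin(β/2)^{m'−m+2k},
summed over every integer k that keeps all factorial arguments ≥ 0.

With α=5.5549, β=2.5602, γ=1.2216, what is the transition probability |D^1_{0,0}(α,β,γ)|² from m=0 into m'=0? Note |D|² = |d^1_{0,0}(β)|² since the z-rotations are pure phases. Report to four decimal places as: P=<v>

First d^1_{0,0}(β=2.5602), then the phase factors e^{-i(0)α} and e^{-i(0)γ}:
With c≡cos(β/2)=0.286619 and s≡sin(β/2)=0.958045, N=[1·1·1·1]^{1/2}=1.000000
The bounds max(0,m−m')=0 and min(l+m,l−m')=1 give 2 terms
  k=0: (−1)^0·1.0000/(1)·0.2866^2·0.9580^0 = +0.082151
  k=1: (−1)^1·1.0000/(1)·0.2866^0·0.9580^2 = -0.917849
d^1_{0,0}(2.5602) = +0.082151 -0.917849 = -0.835699
|D^1_{0,0}|² = |d^1_{0,0}(β)|² = (-0.835699)² = 0.698392 (the z-rotation phases have unit modulus)

P=0.6984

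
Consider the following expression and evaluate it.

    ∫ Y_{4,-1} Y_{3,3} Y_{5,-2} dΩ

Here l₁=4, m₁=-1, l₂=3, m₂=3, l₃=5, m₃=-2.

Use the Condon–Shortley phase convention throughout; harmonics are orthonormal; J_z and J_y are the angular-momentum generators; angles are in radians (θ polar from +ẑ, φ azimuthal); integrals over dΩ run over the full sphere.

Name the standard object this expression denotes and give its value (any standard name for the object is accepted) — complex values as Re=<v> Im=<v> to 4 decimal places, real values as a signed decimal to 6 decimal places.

Gaunt coefficient, -0.179179

This is a Gaunt coefficient — the integral of a triple product of spherical harmonics over the sphere.
Rules hold: Σm=0, L=12 even, 1≤5≤7.
N = 9·7·11 = 693
Δ = 2!·6!·4!/13! = 1/180180
Racah Σ t=0..2: t=0:+1/576 t=1:−1/144 t=2:+1/576 = -1/288
⇒ 3j(4 3 5; 0 0 0)² = 20/1001, sgn +1
Racah Σ t=2..2: t=2:+1/1728 = 1/1728
⇒ 3j(4 3 5; -1 3 -2)² = 25/858, sgn -1
4πI² = N·(3j₀)²·(3jₘ)² = 750/1859
I = -1·√(0.403443/4π) = -0.17917854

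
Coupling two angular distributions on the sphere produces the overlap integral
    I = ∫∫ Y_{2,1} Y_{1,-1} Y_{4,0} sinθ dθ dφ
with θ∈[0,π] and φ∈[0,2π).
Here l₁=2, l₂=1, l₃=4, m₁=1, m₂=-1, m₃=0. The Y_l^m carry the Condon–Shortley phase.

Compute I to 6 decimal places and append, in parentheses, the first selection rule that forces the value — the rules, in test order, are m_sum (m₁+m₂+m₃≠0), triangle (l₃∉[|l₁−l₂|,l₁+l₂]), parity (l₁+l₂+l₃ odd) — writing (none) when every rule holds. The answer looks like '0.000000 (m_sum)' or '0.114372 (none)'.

0.000000 (triangle)

l₃=4 ∉ [1,3] — triangle fails ⇒ I = 0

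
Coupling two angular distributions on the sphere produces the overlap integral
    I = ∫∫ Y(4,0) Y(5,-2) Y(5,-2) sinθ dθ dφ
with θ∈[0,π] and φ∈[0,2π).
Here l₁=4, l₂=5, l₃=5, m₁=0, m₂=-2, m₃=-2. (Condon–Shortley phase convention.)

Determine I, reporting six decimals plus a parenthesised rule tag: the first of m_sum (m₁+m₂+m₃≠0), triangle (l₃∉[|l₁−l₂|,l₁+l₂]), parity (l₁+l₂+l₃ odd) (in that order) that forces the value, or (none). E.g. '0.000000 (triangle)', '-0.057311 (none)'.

0.000000 (m_sum)

Σmᵢ = -4 ≠ 0, so the φ-integral vanishes; I = 0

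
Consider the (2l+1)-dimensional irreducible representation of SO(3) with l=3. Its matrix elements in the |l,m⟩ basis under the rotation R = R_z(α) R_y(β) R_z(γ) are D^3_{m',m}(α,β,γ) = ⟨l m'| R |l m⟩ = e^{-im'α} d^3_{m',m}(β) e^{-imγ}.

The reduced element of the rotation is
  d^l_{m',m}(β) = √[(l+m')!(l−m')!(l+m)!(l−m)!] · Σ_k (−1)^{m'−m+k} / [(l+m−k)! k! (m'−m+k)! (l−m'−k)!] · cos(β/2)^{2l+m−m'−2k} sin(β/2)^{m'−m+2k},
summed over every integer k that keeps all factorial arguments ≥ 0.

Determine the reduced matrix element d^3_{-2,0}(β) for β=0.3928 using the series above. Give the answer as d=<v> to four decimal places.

d=0.1853

d^3_{-2,0}(β=0.3928) via the finite sum:
Half-angle: c=0.980775, s=0.195140. N=√(1·120·6·6)=65.726707
The bounds max(0,m−m')=2 and min(l+m,l−m')=3 give 2 terms
  k=2: (−1)^0·65.7267/(12)·0.9808^4·0.1951^2 = +0.192988
  k=3: (−1)^1·65.7267/(12)·0.9808^2·0.1951^4 = -0.007640
d^3_{-2,0}(0.3928) = +0.192988 -0.007640 = +0.185348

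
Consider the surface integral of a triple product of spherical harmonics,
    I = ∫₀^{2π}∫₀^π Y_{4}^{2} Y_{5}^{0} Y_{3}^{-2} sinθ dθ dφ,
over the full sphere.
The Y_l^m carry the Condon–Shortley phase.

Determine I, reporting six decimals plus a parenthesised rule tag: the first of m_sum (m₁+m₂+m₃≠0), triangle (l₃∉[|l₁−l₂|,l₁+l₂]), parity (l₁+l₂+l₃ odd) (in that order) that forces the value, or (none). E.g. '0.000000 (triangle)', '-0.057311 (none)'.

Checks pass: Σm=0; 12 even; l₃=3∈[1,9].
(2·4+1)(2·5+1)(2·3+1) = 693
Δ: 6! 2! 4! / 13! → 1/180180
sum: t=2:+1/576 t=3:−1/144 t=4:+1/576 = -1/288
3j²(4 5 3; 0 0 0) = Δ·Π!·Σ² = 20/1001  (sign +1)
sum: t=1:−1/2880 t=2:+1/576 = 1/720
3j²(4 5 3; 2 0 -2) = Δ·Π!·Σ² = 80/3003  (sign -1)
combine: 4πI² = 693·20/1001·80/3003 = 4800/13013
take √, sign -1: I = -0.17132746
No selection rule forces the value: the integral is nonzero (none).

-0.171327 (none)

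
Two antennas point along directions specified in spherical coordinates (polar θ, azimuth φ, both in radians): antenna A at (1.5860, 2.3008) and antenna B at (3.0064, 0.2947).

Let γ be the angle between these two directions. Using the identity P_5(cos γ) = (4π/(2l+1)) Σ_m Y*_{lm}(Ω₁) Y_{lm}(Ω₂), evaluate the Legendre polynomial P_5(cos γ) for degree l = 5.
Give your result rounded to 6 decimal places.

-0.077672

Term-by-term m-sum for l=5 (normalisation 4π/11 = 1.142397):
  [-5]  conj(Y_{5,-5})(Ω₁) = +0.225810-0.405191i ; Y_{5,-5}(Ω₂) = +0.000002-0.000021i ; Δ = -0.000008-0.000005i
  [-4]  conj(Y_{5,-4})(Ω₁) = +0.021758-0.004902i ; Y_{5,-4}(Ω₂) = -0.000183+0.000444i ; Δ = -0.000002+0.000011i
  [-3]  conj(Y_{5,-3})(Ω₁) = -0.281030-0.200297i ; Y_{5,-3}(Ω₂) = +0.004208-0.005133i ; Δ = -0.002211+0.000600i
  [-2]  conj(Y_{5,-2})(Ω₁) = -0.002846-0.025584i ; Y_{5,-2}(Ω₂) = -0.049336+0.032990i ; Δ = +0.000984+0.001168i
  [-1]  conj(Y_{5,-1})(Ω₁) = -0.212871+0.237865i ; Y_{5,-1}(Ω₂) = +0.309731-0.094015i ; Δ = -0.043570+0.093688i
  [+0]  conj(Y_{5,0})(Ω₁) = -0.026641-0.000000i ; Y_{5,0}(Ω₂) = -0.811587+0.000000i ; Δ = +0.021622+0.000000i
  [+1]  conj(Y_{5,1})(Ω₁) = +0.212871+0.237865i ; Y_{5,1}(Ω₂) = -0.309731-0.094015i ; Δ = -0.043570-0.093688i
  [+2]  conj(Y_{5,2})(Ω₁) = -0.002846+0.025584i ; Y_{5,2}(Ω₂) = -0.049336-0.032990i ; Δ = +0.000984-0.001168i
  [+3]  conj(Y_{5,3})(Ω₁) = +0.281030-0.200297i ; Y_{5,3}(Ω₂) = -0.004208-0.005133i ; Δ = -0.002211-0.000600i
  [+4]  conj(Y_{5,4})(Ω₁) = +0.021758+0.004902i ; Y_{5,4}(Ω₂) = -0.000183-0.000444i ; Δ = -0.000002-0.000011i
  [+5]  conj(Y_{5,5})(Ω₁) = -0.225810-0.405191i ; Y_{5,5}(Ω₂) = -0.000002-0.000021i ; Δ = -0.000008+0.000005i
Total Σ_m = -0.067990+0.000000i. Multiply by 1.142397: -0.077672+0.000000i. P_5(cos γ) = -0.077672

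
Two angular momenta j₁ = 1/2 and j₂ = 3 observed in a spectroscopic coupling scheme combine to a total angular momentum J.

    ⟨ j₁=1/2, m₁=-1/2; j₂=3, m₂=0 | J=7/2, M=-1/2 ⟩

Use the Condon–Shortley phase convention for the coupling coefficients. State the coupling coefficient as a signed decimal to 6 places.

triangle: 0!*1!*6!/8! = 720/40320
(j±m)!: 0!*1!*3!*3!*3!*4! = 5184
prefactor² = (2J+1)*Δ*N² = 5184/7
  k=0: +1/(0!*0!*1!*3!*0!*3!) = 1/36
Σ = 1/36  ⇒  CG² = 5184/7*(1/36)² = 4/7
CG = +√(4/7) = +0.755929

+0.755929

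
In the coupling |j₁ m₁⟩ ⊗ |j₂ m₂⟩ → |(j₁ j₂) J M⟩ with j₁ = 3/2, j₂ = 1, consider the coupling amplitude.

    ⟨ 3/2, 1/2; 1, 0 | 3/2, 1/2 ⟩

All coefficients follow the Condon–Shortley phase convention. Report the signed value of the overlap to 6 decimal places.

√[4·1!2!1!/5! · 2!1!1!1!2!1!] = √(4/15)
  +(−1)^0/∏(0,1,1,1,1,0)! = 1  (running 1)
  +(−1)^1/∏(1,0,0,0,2,1)! = -1/2  (running 1/2)
⟨..|..⟩ = √(4/15)·(1/2) = +0.258199

+√(1/15) ≈ +0.258199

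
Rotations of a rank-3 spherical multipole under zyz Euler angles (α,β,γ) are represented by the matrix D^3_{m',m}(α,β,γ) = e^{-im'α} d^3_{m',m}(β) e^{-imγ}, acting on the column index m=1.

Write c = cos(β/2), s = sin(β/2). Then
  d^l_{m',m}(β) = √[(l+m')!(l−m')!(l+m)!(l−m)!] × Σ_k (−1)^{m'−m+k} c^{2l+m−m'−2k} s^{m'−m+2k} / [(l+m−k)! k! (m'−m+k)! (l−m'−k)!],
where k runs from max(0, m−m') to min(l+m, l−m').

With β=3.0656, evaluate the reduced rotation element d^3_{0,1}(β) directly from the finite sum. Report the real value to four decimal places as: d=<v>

d=0.1305

d^3_{0,1}(β=3.0656) via the finite sum:
With c≡cos(β/2)=0.037987 and s≡sin(β/2)=0.999278, N=[6·6·24·2]^{1/2}=41.569219
k: max(0,(1)−(0))=1 … min(3+(1),3−(0))=3
  k=1: (−1)^0·41.5692/(12)·0.0380^5·0.9993^1 = +0.000000
  k=2: (−1)^1·41.5692/(4)·0.0380^3·0.9993^3 = -0.000568
  k=3: (−1)^2·41.5692/(12)·0.0380^1·0.9993^5 = +0.131117
d^3_{0,1}(3.0656) = +0.000000 -0.000568 +0.131117 = +0.130549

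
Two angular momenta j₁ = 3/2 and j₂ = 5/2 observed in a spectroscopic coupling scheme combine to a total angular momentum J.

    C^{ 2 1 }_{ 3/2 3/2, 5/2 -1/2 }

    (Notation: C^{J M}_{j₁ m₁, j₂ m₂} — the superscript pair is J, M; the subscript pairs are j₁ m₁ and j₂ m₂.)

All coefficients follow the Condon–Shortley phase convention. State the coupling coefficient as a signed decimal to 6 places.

triangle: 2!×1!×3!/7! = 12/5040
(j±m)!: 3!×0!×2!×3!×3!×1! = 432
prefactor² = (2J+1)×Δ×N² = 36/7
  k=0: +1/(0!×2!×0!×2!×1!×1!) = 1/4
Σ = 1/4  ⇒  CG² = 36/7×(1/4)² = 9/28
CG = +√(9/28) = +0.566947

+√(9/28) ≈ +0.566947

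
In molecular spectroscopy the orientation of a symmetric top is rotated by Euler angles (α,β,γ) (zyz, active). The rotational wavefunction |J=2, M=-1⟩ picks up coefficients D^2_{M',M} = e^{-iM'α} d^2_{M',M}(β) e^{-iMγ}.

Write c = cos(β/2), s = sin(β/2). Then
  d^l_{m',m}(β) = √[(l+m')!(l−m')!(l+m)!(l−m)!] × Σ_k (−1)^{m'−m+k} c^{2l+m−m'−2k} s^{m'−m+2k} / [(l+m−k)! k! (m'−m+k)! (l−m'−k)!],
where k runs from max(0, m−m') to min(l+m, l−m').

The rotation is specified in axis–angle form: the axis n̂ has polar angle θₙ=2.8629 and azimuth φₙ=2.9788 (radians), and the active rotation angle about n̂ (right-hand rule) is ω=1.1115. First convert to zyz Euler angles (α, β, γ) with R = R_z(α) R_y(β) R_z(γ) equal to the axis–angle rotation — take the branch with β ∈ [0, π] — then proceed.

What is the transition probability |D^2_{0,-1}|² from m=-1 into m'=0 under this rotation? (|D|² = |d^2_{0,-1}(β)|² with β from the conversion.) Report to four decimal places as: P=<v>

P=0.1135

Axis–angle → zyz. n̂ = (sinθₙcosφₙ, sinθₙsinφₙ, cosθₙ) = (-0.271462, +0.044587, -0.961416), ω = 1.1115.
R = I cosω + sinω [n̂]ₓ + (1−cosω) n̂n̂ᵀ gives
  R = [+0.484340, +0.855041, +0.185253; -0.868517, +0.444424, +0.219466; +0.105321, -0.267192, +0.957871]
β = atan2(√(R₁₃²+R₂₃²), R₃₃) = 0.291303; α = atan2(R₂₃, R₁₃) mod 2π = 0.869732; γ = atan2(R₃₂, −R₃₁) mod 2π = 4.336910
D^2_{0,-1}(0.8697,0.2913,4.3369) = e^{-i·0·0.8697}·d^2_{0,-1}(0.2913)·e^{-i·-1·4.3369}. Compute d first:
Half-angle: c=0.989412, s=0.145137. N=√(2·2·1·6)=4.898979
k∈{0,1} keeps every argument non-negative
  k=0: (−1)^1·4.8990/(2)·0.9894^3·0.1451^1 = -0.344338
  k=1: (−1)^2·4.8990/(2)·0.9894^1·0.1451^3 = +0.007409
d^2_{0,-1}(0.2913) = -0.344338 +0.007409 = -0.336928
|D^2_{0,-1}|² = |d^2_{0,-1}(β)|² = (-0.336928)² = 0.113521 (the z-rotation phases have unit modulus)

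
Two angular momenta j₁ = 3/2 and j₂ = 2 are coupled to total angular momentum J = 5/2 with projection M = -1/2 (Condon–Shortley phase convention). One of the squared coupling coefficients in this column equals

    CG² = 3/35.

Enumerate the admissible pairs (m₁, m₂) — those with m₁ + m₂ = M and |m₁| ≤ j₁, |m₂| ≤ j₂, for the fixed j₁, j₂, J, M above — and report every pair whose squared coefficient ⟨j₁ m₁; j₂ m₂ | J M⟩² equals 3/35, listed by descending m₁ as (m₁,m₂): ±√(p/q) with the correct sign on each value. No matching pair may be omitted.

(-1/2,0): −√(3/35)

Admissible pairs with m₁+m₂ = M = -1/2: (-3/2,1), (-1/2,0), (1/2,-1), (3/2,-2)
  (m₁,m₂)=(3/2,-2): CG² = 6/35, CG = +√(6/35)
  (m₁,m₂)=(1/2,-1): CG² = 5/14, CG = +√(5/14)
  (m₁,m₂)=(-1/2,0): CG² = 3/35, CG = −√(3/35)   ← matches the target
  (m₁,m₂)=(-3/2,1): CG² = 27/70, CG = −√(27/70)
Pairs with CG² = 3/35: (-1/2,0): −√(3/35)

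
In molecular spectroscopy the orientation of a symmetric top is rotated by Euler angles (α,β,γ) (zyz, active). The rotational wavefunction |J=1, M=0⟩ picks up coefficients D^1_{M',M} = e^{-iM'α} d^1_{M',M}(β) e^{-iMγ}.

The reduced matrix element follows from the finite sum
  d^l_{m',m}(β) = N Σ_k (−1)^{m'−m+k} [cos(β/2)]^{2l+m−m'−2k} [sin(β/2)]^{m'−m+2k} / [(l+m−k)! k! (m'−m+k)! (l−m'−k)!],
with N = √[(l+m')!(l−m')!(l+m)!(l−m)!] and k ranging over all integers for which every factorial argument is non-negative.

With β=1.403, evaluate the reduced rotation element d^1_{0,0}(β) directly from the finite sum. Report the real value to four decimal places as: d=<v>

d^1_{0,0}(β=1.4030) via the finite sum:
Half-angle: c=0.763875, s=0.645364. N=√(1·1·1·1)=1.000000
The bounds max(0,m−m')=0 and min(l+m,l−m')=1 give 2 terms
  k=0: (−1)^0·1.0000/(1)·0.7639^2·0.6454^0 = +0.583505
  k=1: (−1)^1·1.0000/(1)·0.7639^0·0.6454^2 = -0.416495
d^1_{0,0}(1.4030) = +0.583505 -0.416495 = +0.167010

d=0.1670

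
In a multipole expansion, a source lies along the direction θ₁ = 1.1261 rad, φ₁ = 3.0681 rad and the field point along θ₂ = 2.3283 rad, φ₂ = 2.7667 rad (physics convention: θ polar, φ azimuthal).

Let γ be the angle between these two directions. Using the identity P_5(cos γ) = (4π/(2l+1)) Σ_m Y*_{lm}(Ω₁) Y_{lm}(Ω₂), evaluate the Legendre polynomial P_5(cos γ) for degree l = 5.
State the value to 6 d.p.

Summing Y*_{l m}(θ₁,φ₁)·Y_{l m}(θ₂,φ₂) over m ∈ [−5, 5]; prefactor 4π/(2·5+1) = 1.142397:
  term(m=-5) = (0.001667, 0.026095)   from Y*(Ω₁)=(-0.259688, 0.099966), Y(Ω₂)=(0.028098, -0.089669)
  term(m=-4) = (-0.042084, -0.110068)   from Y*(Ω₁)=(0.401335, -0.121501), Y(Ω₂)=(-0.019999, -0.280308)
  term(m=-3) = (0.045148, 0.057387)   from Y*(Ω₁)=(-0.165278, 0.037042), Y(Ω₂)=(-0.186001, -0.388899)
  term(m=-2) = (0.055721, 0.038350)   from Y*(Ω₁)=(-0.261441, 0.038707), Y(Ω₂)=(-0.187307, -0.174420)
  term(m=-1) = (0.052016, 0.016170)   from Y*(Ω₁)=(0.251337, -0.018505), Y(Ω₂)=(0.201130, 0.079145)
  term(m=+0) = (0.068075, 0.000000)   from Y*(Ω₁)=(0.211477, -0.000000), Y(Ω₂)=(0.321903, 0.000000)
  term(m=+1) = (0.052016, -0.016170)   from Y*(Ω₁)=(-0.251337, -0.018505), Y(Ω₂)=(-0.201130, 0.079145)
  term(m=+2) = (0.055721, -0.038350)   from Y*(Ω₁)=(-0.261441, -0.038707), Y(Ω₂)=(-0.187307, 0.174420)
  term(m=+3) = (0.045148, -0.057387)   from Y*(Ω₁)=(0.165278, 0.037042), Y(Ω₂)=(0.186001, -0.388899)
  term(m=+4) = (-0.042084, 0.110068)   from Y*(Ω₁)=(0.401335, 0.121501), Y(Ω₂)=(-0.019999, 0.280308)
  term(m=+5) = (0.001667, -0.026095)   from Y*(Ω₁)=(0.259688, 0.099966), Y(Ω₂)=(-0.028098, -0.089669)
Σ over m = (0.293011, -0.000000); ×(4π/11) → (0.334735, -0.000000). Real part: 0.334735

0.334735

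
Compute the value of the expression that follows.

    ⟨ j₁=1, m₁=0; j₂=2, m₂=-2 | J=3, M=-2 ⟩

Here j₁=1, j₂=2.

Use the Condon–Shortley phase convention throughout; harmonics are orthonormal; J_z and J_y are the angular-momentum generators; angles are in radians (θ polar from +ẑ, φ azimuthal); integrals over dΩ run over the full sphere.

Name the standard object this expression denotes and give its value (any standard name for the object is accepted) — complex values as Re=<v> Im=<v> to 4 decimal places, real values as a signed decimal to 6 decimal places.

This is a Clebsch–Gordan (vector-coupling) coefficient.
j₁+j₂−J=0  J+j₁−j₂=2  J−j₁+j₂=4  j₁+j₂+J+1=7
(j₁±m₁, j₂±m₂, J±M) = (1,1,0,4,1,5)
P² = 192
sum k=0..0:
  [0] +1/24 = 1/24
S = 1/24
C² = P²·S² = 1/3 ; C = +0.577350

Clebsch–Gordan coefficient, +√(1/3) ≈ +0.577350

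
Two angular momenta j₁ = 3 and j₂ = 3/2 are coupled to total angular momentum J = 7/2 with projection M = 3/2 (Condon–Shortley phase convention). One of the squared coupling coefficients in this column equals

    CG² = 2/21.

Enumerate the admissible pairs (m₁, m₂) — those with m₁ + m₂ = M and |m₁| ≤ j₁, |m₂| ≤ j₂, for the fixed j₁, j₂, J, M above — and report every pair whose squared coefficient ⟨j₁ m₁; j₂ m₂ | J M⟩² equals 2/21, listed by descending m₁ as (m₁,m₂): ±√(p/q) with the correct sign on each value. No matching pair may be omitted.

Admissible pairs with m₁+m₂ = M = 3/2: (0,3/2), (1,1/2), (2,-1/2), (3,-3/2)
  (m₁,m₂)=(3,-3/2): CG² = 2/21, CG = +√(2/21)   ← matches the target
  (m₁,m₂)=(2,-1/2): CG² = 3/7, CG = +√(3/7)
  (m₁,m₂)=(1,1/2): CG² = 0/1, CG = 0
  (m₁,m₂)=(0,3/2): CG² = 10/21, CG = −√(10/21)
Pairs with CG² = 2/21: (3,-3/2): +√(2/21)

(3,-3/2): +√(2/21)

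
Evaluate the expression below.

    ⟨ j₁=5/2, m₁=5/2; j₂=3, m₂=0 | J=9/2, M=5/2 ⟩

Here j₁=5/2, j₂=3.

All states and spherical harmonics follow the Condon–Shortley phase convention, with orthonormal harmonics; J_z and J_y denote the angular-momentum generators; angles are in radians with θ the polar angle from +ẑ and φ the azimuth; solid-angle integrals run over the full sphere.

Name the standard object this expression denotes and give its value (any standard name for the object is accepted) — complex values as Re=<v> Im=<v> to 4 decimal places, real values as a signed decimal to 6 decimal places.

Clebsch–Gordan coefficient, +√(25/66) ≈ +0.615457

This is a Clebsch–Gordan (vector-coupling) coefficient.
√[10·1!4!5!/11! · 5!0!3!3!7!2!] = √(345600/11)
  +(−1)^0/∏(0,1,0,3,4,2)! = 1/288  (running 1/288)
⟨..|..⟩ = √(345600/11)·(1/288) = +0.615457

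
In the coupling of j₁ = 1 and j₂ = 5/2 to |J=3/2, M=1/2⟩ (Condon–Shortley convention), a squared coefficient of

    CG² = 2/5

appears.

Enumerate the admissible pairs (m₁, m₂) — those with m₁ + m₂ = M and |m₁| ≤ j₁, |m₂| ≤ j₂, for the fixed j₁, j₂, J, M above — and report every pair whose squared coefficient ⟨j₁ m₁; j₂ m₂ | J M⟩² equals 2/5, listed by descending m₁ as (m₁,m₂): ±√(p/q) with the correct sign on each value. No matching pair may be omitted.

(0,1/2): −√(2/5); (-1,3/2): +√(2/5)

Admissible pairs with m₁+m₂ = M = 1/2: (-1,3/2), (0,1/2), (1,-1/2)
  (m₁,m₂)=(1,-1/2): CG² = 1/5, CG = +√(1/5)
  (m₁,m₂)=(0,1/2): CG² = 2/5, CG = −√(2/5)   ← matches the target
  (m₁,m₂)=(-1,3/2): CG² = 2/5, CG = +√(2/5)   ← matches the target
Pairs with CG² = 2/5: (0,1/2): −√(2/5); (-1,3/2): +√(2/5)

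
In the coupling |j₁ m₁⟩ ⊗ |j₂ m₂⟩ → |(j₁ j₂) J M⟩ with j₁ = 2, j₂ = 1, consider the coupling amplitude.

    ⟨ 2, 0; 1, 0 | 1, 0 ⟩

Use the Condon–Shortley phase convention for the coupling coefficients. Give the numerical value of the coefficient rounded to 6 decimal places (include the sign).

j₁+j₂−J=2  J+j₁−j₂=2  J−j₁+j₂=0  j₁+j₂+J+1=5
(j₁±m₁, j₂±m₂, J±M) = (2,2,1,1,1,1)
P² = 2/5
sum k=1..1:
  [1] −1/1 = -1
S = -1
C² = P²·S² = 2/5 ; C = -0.632456

−√(2/5) ≈ -0.632456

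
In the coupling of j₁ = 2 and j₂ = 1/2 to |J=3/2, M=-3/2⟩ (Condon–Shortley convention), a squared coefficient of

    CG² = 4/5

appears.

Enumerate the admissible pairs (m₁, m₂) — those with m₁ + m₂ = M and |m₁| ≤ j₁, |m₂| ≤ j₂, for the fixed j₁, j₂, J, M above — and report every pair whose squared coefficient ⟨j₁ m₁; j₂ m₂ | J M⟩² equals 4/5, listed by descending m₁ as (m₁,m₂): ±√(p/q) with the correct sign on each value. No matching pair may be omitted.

(-2,1/2): −√(4/5)

Admissible pairs with m₁+m₂ = M = -3/2: (-2,1/2), (-1,-1/2)
  (m₁,m₂)=(-1,-1/2): CG² = 1/5, CG = +√(1/5)
  (m₁,m₂)=(-2,1/2): CG² = 4/5, CG = −√(4/5)   ← matches the target
Pairs with CG² = 4/5: (-2,1/2): −√(4/5)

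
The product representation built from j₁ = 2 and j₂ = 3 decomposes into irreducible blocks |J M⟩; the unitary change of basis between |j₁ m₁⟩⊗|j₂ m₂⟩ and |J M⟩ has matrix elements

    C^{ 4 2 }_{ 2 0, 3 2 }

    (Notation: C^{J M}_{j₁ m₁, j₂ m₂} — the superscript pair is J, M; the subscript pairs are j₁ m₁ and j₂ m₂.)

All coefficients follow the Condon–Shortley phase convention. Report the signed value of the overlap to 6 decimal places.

-0.585540

j₁+j₂−J=1  J+j₁−j₂=3  J−j₁+j₂=5  j₁+j₂+J+1=10
(j₁±m₁, j₂±m₂, J±M) = (2,2,5,1,6,2)
P² = 8640/7
sum k=0..1:
  [0] +1/240 = 1/240
  [1] −1/48 = -1/48
S = -1/60
C² = P²·S² = 12/35 ; C = -0.585540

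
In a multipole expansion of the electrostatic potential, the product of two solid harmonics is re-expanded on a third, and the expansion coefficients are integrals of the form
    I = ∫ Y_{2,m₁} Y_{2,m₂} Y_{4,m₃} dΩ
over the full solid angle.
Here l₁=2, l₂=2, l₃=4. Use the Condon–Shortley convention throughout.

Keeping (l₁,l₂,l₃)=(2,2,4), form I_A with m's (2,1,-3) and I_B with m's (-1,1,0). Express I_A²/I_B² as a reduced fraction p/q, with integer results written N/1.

l's match ⇒ only the (l;m) 3-j factors differ between A and B.
A: triangle coeff Δ(2,2,4) = 1/630; Σ_t [0,0]: t=0:+1/144 = 1/144; (3j)²=1/18 [(2 2 4; 2 1 -3)], sign=-1
B: triangle coeff Δ(2,2,4) = 1/630; Σ_t [0,0]: t=0:+1/36 = 1/36; (3j)²=8/315 [(2 2 4; -1 1 0)], sign=+1
I_A²/I_B² = (1/18)/(8/315) = 35/16

35/16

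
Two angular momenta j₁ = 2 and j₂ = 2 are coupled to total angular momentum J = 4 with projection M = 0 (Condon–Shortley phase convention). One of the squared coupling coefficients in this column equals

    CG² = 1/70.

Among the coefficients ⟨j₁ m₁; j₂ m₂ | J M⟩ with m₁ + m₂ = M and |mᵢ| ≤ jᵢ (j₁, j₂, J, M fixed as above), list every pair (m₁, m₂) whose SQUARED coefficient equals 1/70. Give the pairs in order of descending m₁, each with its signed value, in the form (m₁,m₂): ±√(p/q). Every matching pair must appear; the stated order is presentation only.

Admissible pairs with m₁+m₂ = M = 0: (-2,2), (-1,1), (0,0), (1,-1), (2,-2)
  (m₁,m₂)=(2,-2): CG² = 1/70, CG = +√(1/70)   ← matches the target
  (m₁,m₂)=(1,-1): CG² = 8/35, CG = +√(8/35)
  (m₁,m₂)=(0,0): CG² = 18/35, CG = +√(18/35)
  (m₁,m₂)=(-1,1): CG² = 8/35, CG = +√(8/35)
  (m₁,m₂)=(-2,2): CG² = 1/70, CG = +√(1/70)   ← matches the target
Pairs with CG² = 1/70: (2,-2): +√(1/70); (-2,2): +√(1/70)

(2,-2): +√(1/70); (-2,2): +√(1/70)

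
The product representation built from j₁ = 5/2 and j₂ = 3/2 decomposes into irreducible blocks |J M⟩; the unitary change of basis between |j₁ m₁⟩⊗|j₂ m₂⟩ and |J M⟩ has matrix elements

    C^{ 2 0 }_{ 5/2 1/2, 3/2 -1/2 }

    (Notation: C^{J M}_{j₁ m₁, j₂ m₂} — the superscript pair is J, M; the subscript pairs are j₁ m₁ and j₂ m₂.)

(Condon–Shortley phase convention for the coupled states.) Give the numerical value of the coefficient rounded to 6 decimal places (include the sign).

-0.267261

√[5·2!3!1!/7! · 3!2!1!2!2!2!] = √(8/7)
  +(−1)^0/∏(0,2,2,1,1,0)! = 1/4  (running 1/4)
  +(−1)^1/∏(1,1,1,0,2,1)! = -1/2  (running -1/4)
⟨..|..⟩ = √(8/7)·(-1/4) = -0.267261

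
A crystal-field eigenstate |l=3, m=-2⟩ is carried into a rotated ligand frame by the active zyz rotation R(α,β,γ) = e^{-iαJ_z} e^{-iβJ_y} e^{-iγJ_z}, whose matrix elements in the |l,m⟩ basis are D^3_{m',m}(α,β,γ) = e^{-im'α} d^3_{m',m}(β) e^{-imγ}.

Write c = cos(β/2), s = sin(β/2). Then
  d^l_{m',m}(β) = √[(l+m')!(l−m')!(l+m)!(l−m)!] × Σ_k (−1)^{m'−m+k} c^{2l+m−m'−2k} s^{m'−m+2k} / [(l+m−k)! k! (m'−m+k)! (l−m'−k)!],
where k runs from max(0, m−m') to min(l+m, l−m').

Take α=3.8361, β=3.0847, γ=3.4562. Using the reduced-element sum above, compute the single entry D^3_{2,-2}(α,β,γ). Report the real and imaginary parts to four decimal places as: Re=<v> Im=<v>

D^3_{2,-2}(3.8361,3.0847,3.4562) = e^{-i·2·3.8361}·d^3_{2,-2}(3.0847)·e^{-i·-2·3.4562}. Compute d first:
With c≡cos(β/2)=0.028442 and s≡sin(β/2)=0.999595, N=[120·1·1·120]^{1/2}=120.000000
k∈{0,1} keeps every argument non-negative
  k=0: (−1)^4·120.0000/(24)·0.0284^2·0.9996^4 = +0.004038
  k=1: (−1)^5·120.0000/(120)·0.0284^0·0.9996^6 = -0.997575
d^3_{2,-2}(3.0847) = +0.004038 -0.997575 = -0.993537
Attach z-rotation phases: D = e^{-i(2)(3.8361)}·(-0.993537)·e^{-i(-2)(3.4562)} = -0.720288+0.684325i

Re=-0.7203 Im=0.6843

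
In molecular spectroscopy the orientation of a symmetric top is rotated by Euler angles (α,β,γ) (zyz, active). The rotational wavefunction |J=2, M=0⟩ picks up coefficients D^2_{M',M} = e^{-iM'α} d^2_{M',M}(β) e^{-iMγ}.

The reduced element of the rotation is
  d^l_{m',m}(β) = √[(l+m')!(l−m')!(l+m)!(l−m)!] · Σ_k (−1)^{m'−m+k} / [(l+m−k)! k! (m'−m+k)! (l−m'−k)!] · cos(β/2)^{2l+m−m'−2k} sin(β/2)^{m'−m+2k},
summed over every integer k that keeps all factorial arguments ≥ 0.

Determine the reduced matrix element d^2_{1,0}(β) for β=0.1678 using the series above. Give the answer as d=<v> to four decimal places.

d^2_{1,0}(β=0.1678) via the finite sum:
c=cos(0.167800/2)=0.996482, s=sin(0.167800/2)=0.083802; N=√[6·1·2·2]=4.898979
k∈{0,1} keeps every argument non-negative
  k=0: (−1)^1·4.8990/(2)·0.9965^3·0.0838^1 = -0.203113
  k=1: (−1)^2·4.8990/(2)·0.9965^1·0.0838^3 = +0.001436
d^2_{1,0}(0.1678) = -0.203113 +0.001436 = -0.201676

d=-0.2017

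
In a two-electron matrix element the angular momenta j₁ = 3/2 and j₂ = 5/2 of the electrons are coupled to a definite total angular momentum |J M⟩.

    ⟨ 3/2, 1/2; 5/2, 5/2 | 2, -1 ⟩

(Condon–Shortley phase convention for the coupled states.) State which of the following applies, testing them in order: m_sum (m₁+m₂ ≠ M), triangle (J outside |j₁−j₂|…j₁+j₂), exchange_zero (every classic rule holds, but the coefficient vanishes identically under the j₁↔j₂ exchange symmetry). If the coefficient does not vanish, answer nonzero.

m-sum: m₁+m₂ = 1/2+5/2 = 3, M = -1  ✗ ⇒ coefficient is 0

m_sum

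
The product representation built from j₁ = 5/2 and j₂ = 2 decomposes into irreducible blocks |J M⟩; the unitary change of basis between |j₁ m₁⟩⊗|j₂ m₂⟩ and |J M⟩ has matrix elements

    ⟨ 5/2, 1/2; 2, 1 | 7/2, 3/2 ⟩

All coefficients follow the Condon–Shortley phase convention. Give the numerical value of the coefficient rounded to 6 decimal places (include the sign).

√[8·1!4!3!/9! · 3!2!3!1!5!2!] = √(384/7)
  +(−1)^0/∏(0,1,2,3,2,0)! = 1/24  (running 1/24)
  +(−1)^1/∏(1,0,1,2,3,1)! = -1/12  (running -1/24)
⟨..|..⟩ = √(384/7)·(-1/24) = -0.308607

−√(2/21) ≈ -0.308607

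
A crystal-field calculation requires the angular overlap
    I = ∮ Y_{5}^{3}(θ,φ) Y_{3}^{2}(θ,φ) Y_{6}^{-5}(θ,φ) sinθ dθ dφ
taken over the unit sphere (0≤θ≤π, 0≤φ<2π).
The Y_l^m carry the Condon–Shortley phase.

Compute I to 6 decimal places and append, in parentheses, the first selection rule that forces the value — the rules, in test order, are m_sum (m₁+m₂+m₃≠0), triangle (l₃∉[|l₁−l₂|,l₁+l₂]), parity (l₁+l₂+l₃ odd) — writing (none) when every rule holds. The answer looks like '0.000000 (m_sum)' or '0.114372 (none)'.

-0.169016 (none)

m-sum 0 ✓  L=14 even ✓  2≤6≤8 ✓
Π(2lᵢ+1) = 11×7×13 = 1001
triangle coeff Δ(5,3,6) = 1/675675
Σ_t [0,2]: t=0:+1/8640 t=1:−1/2304 t=2:+1/8640 = -7/34560
(3j)²=7/429 [(5 3 6; 0 0 0)], sign=-1
Σ_t [1,2]: t=1:−1/120960 t=2:+1/483840 = -1/161280
(3j)²=2/91 [(5 3 6; 3 2 -5)], sign=+1
⇒ 4πI² = 14/39
I = (-1)√(14/39/(4π)) = -0.16901560
No selection rule forces the value: the integral is nonzero (none).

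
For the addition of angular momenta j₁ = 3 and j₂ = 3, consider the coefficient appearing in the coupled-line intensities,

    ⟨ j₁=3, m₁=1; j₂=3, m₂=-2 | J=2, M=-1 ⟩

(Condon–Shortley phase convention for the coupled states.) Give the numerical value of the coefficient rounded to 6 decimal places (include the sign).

-0.422577  (= −√(5/28))

√[5·4!2!2!/9! · 4!2!1!5!1!3!] = √(320/7)
  +(−1)^0/∏(0,4,2,1,0,1)! = 1/48  (running 1/48)
  +(−1)^1/∏(1,3,1,0,1,2)! = -1/12  (running -1/16)
⟨..|..⟩ = √(320/7)·(-1/16) = -0.422577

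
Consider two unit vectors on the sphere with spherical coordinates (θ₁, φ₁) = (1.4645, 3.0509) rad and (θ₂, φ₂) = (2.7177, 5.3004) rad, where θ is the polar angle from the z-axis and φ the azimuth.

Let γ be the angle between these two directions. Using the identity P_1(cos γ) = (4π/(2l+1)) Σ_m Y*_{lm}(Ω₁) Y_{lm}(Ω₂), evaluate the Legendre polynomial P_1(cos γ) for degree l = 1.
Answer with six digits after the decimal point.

-0.353464

Term-by-term m-sum for l=1 (normalisation 4π/3 = 4.188790):
  m=-1: (-0.342132+0.031114i) × (+0.078827+0.118238i) = -0.030648-0.038001i  (running Σ = -0.030648-0.038001i)
  m=0: (+0.051839-0.000000i) × (-0.445359+0.000000i) = -0.023087+0.000000i  (running Σ = -0.053735-0.038001i)
  m=1: (+0.342132+0.031114i) × (-0.078827+0.118238i) = -0.030648+0.038001i  (running Σ = -0.084383+0.000000i)
Accumulated sum -0.084383+0.000000i; after 4π/(2l+1) scaling, -0.353464+0.000000i ⇒ P_1 = -0.353464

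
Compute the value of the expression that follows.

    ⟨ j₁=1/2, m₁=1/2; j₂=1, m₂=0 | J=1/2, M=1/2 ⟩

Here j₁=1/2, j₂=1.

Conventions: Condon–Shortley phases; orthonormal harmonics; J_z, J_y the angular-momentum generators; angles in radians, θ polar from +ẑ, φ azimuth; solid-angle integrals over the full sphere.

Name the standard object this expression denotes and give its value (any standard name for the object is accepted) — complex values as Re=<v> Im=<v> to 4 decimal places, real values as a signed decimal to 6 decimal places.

This is a Clebsch–Gordan (vector-coupling) coefficient.
√[2·1!0!1!/3! · 1!0!1!1!1!0!] = √(1/3)
  +(−1)^0/∏(0,1,0,1,0,0)! = 1  (running 1)
⟨..|..⟩ = √(1/3)·(1) = +0.577350

Clebsch–Gordan coefficient, +√(1/3) ≈ +0.577350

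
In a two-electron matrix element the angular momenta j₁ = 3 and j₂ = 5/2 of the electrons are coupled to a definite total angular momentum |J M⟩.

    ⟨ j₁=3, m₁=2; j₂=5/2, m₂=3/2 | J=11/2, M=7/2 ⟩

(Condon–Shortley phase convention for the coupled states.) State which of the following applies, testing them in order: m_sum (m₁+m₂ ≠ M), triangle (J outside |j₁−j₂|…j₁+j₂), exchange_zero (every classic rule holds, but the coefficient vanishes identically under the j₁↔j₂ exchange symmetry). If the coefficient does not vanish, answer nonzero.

nonzero

m-sum: m₁+m₂ = 2+3/2 = 7/2, M = 7/2  ✓
triangle: |j₁−j₂| = 1/2 ≤ J = 11/2 ≤ j₁+j₂ = 11/2  ✓
exchange: j₁≠j₂ or m₁≠m₂ — the exchange symmetry imposes no constraint here
value check: CG = +√(6/11) = +0.738549 ≠ 0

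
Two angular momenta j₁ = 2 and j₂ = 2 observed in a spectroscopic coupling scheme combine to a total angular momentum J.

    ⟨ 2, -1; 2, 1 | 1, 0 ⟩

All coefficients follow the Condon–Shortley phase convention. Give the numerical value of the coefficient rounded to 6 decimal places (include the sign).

triangle: 3!·1!·1!/6! = 6/720
(j±m)!: 1!·3!·3!·1!·1!·1! = 36
prefactor² = (2J+1)·Δ·N² = 9/10
  k=2: +1/(2!·1!·1!·1!·0!·0!) = 1/2
  k=3: −1/(3!·0!·0!·0!·1!·1!) = -1/6
Σ = 1/3  ⇒  CG² = 9/10·(1/3)² = 1/10
CG = +√(1/10) = +0.316228

+0.316228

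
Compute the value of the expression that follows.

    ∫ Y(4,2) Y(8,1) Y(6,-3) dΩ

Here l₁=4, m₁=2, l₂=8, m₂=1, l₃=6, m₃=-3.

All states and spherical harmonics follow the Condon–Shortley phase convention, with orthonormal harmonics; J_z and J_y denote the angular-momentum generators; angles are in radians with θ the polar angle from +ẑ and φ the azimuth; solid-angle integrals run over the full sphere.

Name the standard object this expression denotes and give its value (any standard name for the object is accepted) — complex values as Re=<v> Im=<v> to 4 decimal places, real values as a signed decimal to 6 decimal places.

Gaunt coefficient, +0.158521

This is a Gaunt coefficient — the integral of a triple product of spherical harmonics over the sphere.
m-sum 0 ✓  L=18 even ✓  4≤6≤12 ✓
Π(2lᵢ+1) = 9×17×13 = 1989
triangle coeff Δ(4,8,6) = 1/23279256
Σ_t [2,4]: t=2:+1/1658880 t=3:−1/518400 t=4:+1/1658880 = -1/1382400
(3j)²=504/46189 [(4 8 6; 0 0 0)], sign=-1
Σ_t [0,2]: t=0:+1/522547200 t=1:−1/9676800 t=2:+1/2903040 = 127/522547200
(3j)²=16129/1108536 [(4 8 6; 2 1 -3)], sign=-1
⇒ 4πI² = 3048381/9653501
I = (+1)√(3048381/9653501/(4π)) = 0.15852117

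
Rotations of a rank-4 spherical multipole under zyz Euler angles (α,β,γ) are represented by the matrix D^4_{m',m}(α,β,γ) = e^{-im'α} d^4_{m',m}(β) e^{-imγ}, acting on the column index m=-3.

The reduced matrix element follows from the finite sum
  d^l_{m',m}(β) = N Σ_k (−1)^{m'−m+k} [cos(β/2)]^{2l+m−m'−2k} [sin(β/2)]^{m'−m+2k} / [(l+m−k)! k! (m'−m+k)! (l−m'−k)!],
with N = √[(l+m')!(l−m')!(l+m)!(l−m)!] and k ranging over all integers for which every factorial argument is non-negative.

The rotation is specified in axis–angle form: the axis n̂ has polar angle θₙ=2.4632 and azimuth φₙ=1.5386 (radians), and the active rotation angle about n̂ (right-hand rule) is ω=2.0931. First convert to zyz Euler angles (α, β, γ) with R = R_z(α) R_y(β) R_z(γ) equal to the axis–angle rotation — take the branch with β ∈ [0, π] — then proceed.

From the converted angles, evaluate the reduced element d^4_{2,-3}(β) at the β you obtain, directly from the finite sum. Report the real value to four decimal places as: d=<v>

d=-0.2705

Axis–angle → zyz. n̂ = (sinθₙcosφₙ, sinθₙsinφₙ, cosθₙ) = (+0.020201, +0.627217, -0.778582), ω = 2.0931.
R = I cosω + sinω [n̂]ₓ + (1−cosω) n̂n̂ᵀ gives
  R = [-0.498266, +0.693767, +0.520017; -0.655784, +0.090783, -0.749470; -0.567166, -0.714455, +0.409728]
β = atan2(√(R₁₃²+R₂₃²), R₃₃) = 1.148641; α = atan2(R₂₃, R₁₃) mod 2π = 5.318973; γ = atan2(R₃₂, −R₃₁) mod 2π = 5.383366
d^4_{2,-3}(β=1.1486) via the finite sum:
Half-angle: c=0.839562, s=0.543264. N=√(720·2·1·5040)=2693.993318
k: max(0,(-3)−(2))=0 … min(4+(-3),4−(2))=1
  k=0: (−1)^5·2693.9933/(240)·0.8396^3·0.5433^5 = -0.314340
  k=1: (−1)^6·2693.9933/(720)·0.8396^1·0.5433^7 = +0.043873
d^4_{2,-3}(1.1486) = -0.314340 +0.043873 = -0.270467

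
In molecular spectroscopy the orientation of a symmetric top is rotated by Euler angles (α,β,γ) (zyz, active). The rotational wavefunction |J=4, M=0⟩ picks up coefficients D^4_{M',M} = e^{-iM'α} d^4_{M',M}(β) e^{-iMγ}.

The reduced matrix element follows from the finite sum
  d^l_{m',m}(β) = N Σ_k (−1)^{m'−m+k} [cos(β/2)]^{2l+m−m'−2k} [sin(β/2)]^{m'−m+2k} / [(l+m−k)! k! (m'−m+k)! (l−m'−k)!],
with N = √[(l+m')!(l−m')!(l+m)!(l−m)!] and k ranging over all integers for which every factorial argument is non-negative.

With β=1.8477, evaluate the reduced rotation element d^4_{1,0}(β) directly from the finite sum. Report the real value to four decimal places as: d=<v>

d^4_{1,0}(β=1.8477) via the finite sum:
Half-angle: c=0.602753, s=0.797928. N=√(120·6·24·24)=643.987578
Admissible k: 0..3 (factorial args all ≥0)
  k=0: (−1)^1·643.9876/(144)·0.6028^7·0.7979^1 = -0.103146
  k=1: (−1)^2·643.9876/(24)·0.6028^5·0.7979^3 = +1.084559
  k=2: (−1)^3·643.9876/(24)·0.6028^3·0.7979^5 = -1.900651
  k=3: (−1)^4·643.9876/(144)·0.6028^1·0.7979^7 = +0.555137
d^4_{1,0}(1.8477) = -0.103146 +1.084559 -1.900651 +0.555137 = -0.364101

d=-0.3641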